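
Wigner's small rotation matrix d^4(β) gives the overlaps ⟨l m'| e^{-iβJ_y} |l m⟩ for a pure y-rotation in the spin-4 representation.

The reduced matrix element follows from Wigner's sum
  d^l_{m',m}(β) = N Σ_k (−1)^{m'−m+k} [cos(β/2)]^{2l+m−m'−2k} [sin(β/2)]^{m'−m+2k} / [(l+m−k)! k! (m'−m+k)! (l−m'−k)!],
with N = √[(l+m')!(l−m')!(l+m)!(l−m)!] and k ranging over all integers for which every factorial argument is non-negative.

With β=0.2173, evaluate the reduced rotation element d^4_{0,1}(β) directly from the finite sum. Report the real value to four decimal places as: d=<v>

d^4_{0,1}(β=0.2173) via Wigner's sum:
With c≡cos(β/2)=0.994103 and s≡sin(β/2)=0.108436, N=[24·24·120·6]^{1/2}=643.987578
k∈{1,2,3,4} keeps every argument non-negative
  k=1: (−1)^0·643.9876/(144)·0.9941^7·0.1084^1 = +0.465276
  k=2: (−1)^1·643.9876/(24)·0.9941^5·0.1084^3 = -0.033216
  k=3: (−1)^2·643.9876/(24)·0.9941^3·0.1084^5 = +0.000395
  k=4: (−1)^3·643.9876/(144)·0.9941^1·0.1084^7 = -0.000001
d^4_{0,1}(0.2173) = +0.465276 -0.033216 +0.000395 -0.000001 = +0.432455

d=0.4325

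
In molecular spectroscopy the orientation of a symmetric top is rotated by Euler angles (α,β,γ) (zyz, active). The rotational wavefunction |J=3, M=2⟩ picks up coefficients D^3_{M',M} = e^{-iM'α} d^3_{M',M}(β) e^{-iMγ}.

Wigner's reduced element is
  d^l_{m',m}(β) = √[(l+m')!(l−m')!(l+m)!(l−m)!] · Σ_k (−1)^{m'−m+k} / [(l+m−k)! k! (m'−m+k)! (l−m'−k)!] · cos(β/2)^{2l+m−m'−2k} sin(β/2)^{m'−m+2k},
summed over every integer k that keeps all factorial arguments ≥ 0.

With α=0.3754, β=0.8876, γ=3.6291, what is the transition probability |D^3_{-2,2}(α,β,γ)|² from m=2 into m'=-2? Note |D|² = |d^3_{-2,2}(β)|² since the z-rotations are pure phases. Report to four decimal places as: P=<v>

D^3_{-2,2}(0.3754,0.8876,3.6291) = e^{-i·-2·0.3754}·d^3_{-2,2}(0.8876)·e^{-i·2·3.6291}. Compute d first:
With c≡cos(β/2)=0.903127 and s≡sin(β/2)=0.429374, N=[1·120·120·1]^{1/2}=120.000000
Admissible k: 4..5 (factorial args all ≥0)
  k=4: (−1)^0·120.0000/(24)·0.9031^2·0.4294^4 = +0.138616
  k=5: (−1)^1·120.0000/(120)·0.9031^0·0.4294^6 = -0.006266
d^3_{-2,2}(0.8876) = +0.138616 -0.006266 = +0.132349
|D^3_{-2,2}|² = |d^3_{-2,2}(β)|² = (+0.132349)² = 0.017516 (the z-rotation phases have unit modulus)

P=0.0175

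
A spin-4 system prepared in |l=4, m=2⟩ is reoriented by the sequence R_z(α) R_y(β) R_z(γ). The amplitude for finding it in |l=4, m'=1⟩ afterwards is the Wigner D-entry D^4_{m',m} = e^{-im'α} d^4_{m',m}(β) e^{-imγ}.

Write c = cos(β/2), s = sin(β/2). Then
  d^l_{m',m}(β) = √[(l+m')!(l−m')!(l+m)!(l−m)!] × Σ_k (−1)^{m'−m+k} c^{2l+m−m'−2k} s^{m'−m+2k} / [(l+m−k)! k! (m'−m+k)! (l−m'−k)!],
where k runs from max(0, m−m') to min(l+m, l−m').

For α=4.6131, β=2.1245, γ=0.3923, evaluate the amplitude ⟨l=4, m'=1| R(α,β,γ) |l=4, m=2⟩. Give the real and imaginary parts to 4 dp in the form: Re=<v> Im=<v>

Split into d^4_{1,2}(β=2.1245) × two z-phases.
Half-angle: c=0.486908, s=0.873453. N=√(120·6·720·2)=1018.233765
k: max(0,(2)−(1))=1 … min(4+(2),4−(1))=3
  k=1: (−1)^0·1018.2338/(240)·0.4869^7·0.8735^1 = +0.024044
  k=2: (−1)^1·1018.2338/(48)·0.4869^5·0.8735^3 = -0.386865
  k=3: (−1)^2·1018.2338/(72)·0.4869^3·0.8735^5 = +0.829954
d^4_{1,2}(2.1245) = +0.024044 -0.386865 +0.829954 = +0.467133
Phases: e^{-i·(1)·4.6131}=-0.099126+0.995075i, e^{-i·(2)·0.3923}=+0.707671-0.706542i ⇒ D=+0.295655+0.361664i

Re=0.2957 Im=0.3617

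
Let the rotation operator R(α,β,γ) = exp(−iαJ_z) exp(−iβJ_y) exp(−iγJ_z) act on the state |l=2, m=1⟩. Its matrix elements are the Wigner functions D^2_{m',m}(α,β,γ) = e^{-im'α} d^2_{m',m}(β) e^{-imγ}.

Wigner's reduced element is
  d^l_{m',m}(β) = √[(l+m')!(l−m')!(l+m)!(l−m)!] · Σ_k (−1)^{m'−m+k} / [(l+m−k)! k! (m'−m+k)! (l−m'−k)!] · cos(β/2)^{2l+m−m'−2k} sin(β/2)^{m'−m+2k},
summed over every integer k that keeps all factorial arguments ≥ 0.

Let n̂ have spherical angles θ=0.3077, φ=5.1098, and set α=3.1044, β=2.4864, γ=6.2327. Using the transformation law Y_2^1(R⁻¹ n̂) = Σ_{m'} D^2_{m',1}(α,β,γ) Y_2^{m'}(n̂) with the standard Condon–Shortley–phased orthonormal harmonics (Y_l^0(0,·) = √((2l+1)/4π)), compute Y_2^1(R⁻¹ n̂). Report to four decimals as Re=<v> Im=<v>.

Re=-0.3173 Im=0.1611

Need the full column D^2_{m',1} for m'=−2..2 at α=3.1044, β=2.4864, γ=6.2327.
cos(β/2)=0.321768, sin(β/2)=0.946819
d^2_{-2,1}: single k=3 term ⇒ +0.546227;  D = +0.546071-0.013054i
d^2_{-1,1}: k∈[2..3] ⇒ +0.278446 -0.803650 = -0.525204;  D = +0.525158+0.006981i
d^2_{0,1}: k∈[1..2] ⇒ +0.077263 -0.668989 = -0.591726;  D = -0.590972-0.029861i
d^2_{1,1}: k∈[0..1] ⇒ +0.010719 -0.278446 = -0.267726;  D = +0.266698+0.023444i
d^2_{2,1}: single k=0 term ⇒ -0.063085;  D = -0.062594-0.007857i
Y_2^{m'}(θ=0.3077,φ=5.1098) and Σ D·Y over m':
  (+0.5461-0.0131i)·(-0.0248+0.0253i)  (+0.5252+0.0070i)·(+0.0863+0.2056i)  (-0.5910-0.0299i)·(+0.5440+0.0000i)  (+0.2667+0.0234i)·(-0.0863+0.2056i)  (-0.0626-0.0079i)·(-0.0248-0.0253i)
Y_2^1(R⁻¹ n̂) = -0.317300+0.161062i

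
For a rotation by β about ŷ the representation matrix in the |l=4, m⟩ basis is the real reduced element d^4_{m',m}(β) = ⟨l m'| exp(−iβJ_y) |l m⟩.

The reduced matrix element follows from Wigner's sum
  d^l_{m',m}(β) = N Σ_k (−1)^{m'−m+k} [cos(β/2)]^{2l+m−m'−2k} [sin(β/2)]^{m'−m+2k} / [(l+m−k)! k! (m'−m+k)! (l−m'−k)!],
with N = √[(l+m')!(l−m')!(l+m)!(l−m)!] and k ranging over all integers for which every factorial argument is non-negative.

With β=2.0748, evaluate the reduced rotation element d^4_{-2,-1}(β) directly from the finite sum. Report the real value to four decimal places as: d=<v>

d^4_{-2,-1}(β=2.0748) via Wigner's sum:
With c≡cos(β/2)=0.508461 and s≡sin(β/2)=0.861085, N=[2·720·6·120]^{1/2}=1018.233765
Admissible k: 1..3 (factorial args all ≥0)
  k=1: (−1)^0·1018.2338/(240)·0.5085^7·0.8611^1 = +0.032098
  k=2: (−1)^1·1018.2338/(48)·0.5085^5·0.8611^3 = -0.460290
  k=3: (−1)^2·1018.2338/(72)·0.5085^3·0.8611^5 = +0.880071
d^4_{-2,-1}(2.0748) = +0.032098 -0.460290 +0.880071 = +0.451879

d=0.4519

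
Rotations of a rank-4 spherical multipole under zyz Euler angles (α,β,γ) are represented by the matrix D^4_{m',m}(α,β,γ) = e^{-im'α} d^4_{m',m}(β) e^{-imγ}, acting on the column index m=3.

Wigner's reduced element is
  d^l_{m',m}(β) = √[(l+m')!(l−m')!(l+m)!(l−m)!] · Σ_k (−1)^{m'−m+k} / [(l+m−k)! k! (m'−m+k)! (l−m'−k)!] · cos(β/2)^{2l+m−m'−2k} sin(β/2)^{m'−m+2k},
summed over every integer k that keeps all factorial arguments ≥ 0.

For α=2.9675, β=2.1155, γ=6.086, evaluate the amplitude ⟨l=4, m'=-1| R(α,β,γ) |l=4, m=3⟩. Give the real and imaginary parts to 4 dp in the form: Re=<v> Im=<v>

Split into d^4_{-1,3}(β=2.1155) × two z-phases.
Half-angle: c=0.490834, s=0.871253. N=√(6·120·5040·1)=1904.940944
Admissible k: 4..5 (factorial args all ≥0)
  k=4: (−1)^0·1904.9409/(144)·0.4908^4·0.8713^4 = +0.442419
  k=5: (−1)^1·1904.9409/(240)·0.4908^2·0.8713^6 = -0.836384
d^4_{-1,3}(2.1155) = +0.442419 -0.836384 = -0.393964
D = (-0.984884+0.173215i)·(-0.393964)·(+0.830074+0.557653i) = +0.360131+0.159730i

Re=0.3601 Im=0.1597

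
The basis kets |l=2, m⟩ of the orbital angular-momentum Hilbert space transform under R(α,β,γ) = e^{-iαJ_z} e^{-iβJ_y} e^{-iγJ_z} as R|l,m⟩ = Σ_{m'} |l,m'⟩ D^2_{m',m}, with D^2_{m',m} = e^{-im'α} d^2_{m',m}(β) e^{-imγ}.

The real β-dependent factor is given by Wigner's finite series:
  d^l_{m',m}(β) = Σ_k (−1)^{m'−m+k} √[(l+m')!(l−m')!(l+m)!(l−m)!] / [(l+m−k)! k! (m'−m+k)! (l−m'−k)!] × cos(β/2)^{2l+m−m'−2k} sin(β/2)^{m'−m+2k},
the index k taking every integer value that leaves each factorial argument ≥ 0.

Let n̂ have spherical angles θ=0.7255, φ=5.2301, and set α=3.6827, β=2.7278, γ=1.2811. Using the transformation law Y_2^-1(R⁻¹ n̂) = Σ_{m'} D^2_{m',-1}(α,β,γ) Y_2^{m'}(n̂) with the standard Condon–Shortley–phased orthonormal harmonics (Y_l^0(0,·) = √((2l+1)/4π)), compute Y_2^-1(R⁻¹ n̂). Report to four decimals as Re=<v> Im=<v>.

Re=-0.2862 Im=0.2577

Need the full column D^2_{m',-1} for m'=−2..2 at α=3.6827, β=2.7278, γ=1.2811.
cos(β/2)=0.205423, sin(β/2)=0.978673
d^2_{-2,-1}: single k=1 term ⇒ +0.016967;  D = -0.012083+0.011912i
d^2_{-1,-1}: k∈[0..1] ⇒ +0.001781 -0.121254 = -0.119473;  D = -0.029721+0.115717i
d^2_{0,-1}: k∈[0..1] ⇒ -0.020781 +0.471670 = +0.450890;  D = +0.128802+0.432101i
d^2_{1,-1}: k∈[0..1] ⇒ +0.121254 -0.917383 = -0.796129;  D = +0.587920+0.536816i
d^2_{2,-1}: single k=0 term ⇒ -0.385117;  D = -0.377526-0.076090i
Y_2^{m'}(θ=0.7255,φ=5.2301) and Σ D·Y over m':
  (-0.0121+0.0119i)·(-0.0868+0.1463i)  (-0.0297+0.1157i)·(+0.1898+0.3332i)  (+0.1288+0.4321i)·(+0.2142+0.0000i)  (+0.5879+0.5368i)·(-0.1898+0.3332i)  (-0.3775-0.0761i)·(-0.0868-0.1463i)
Y_2^-1(R⁻¹ n̂) = -0.286157+0.257686i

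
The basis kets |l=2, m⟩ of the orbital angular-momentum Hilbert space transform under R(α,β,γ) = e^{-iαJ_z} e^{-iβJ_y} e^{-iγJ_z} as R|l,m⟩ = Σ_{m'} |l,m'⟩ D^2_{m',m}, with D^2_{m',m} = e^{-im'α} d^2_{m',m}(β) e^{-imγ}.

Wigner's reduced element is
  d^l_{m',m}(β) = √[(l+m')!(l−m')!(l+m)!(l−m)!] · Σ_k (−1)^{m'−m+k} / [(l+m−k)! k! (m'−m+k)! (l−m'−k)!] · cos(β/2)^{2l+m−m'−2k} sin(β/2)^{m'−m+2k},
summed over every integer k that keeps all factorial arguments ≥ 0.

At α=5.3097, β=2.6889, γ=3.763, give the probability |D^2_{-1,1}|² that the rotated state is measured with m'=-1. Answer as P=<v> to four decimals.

P=0.5751

Split into d^2_{-1,1}(β=2.6889) × two z-phases.
Half-angle: c=0.224419, s=0.974493. N=√(1·6·6·1)=6.000000
k∈{2,3} keeps every argument non-negative
  k=2: (−1)^0·6.0000/(2)·0.2244^2·0.9745^2 = +0.143482
  k=3: (−1)^1·6.0000/(6)·0.2244^0·0.9745^4 = -0.901809
d^2_{-1,1}(2.6889) = +0.143482 -0.901809 = -0.758328
|D^2_{-1,1}|² = |d^2_{-1,1}(β)|² = (-0.758328)² = 0.575061 (the z-rotation phases have unit modulus)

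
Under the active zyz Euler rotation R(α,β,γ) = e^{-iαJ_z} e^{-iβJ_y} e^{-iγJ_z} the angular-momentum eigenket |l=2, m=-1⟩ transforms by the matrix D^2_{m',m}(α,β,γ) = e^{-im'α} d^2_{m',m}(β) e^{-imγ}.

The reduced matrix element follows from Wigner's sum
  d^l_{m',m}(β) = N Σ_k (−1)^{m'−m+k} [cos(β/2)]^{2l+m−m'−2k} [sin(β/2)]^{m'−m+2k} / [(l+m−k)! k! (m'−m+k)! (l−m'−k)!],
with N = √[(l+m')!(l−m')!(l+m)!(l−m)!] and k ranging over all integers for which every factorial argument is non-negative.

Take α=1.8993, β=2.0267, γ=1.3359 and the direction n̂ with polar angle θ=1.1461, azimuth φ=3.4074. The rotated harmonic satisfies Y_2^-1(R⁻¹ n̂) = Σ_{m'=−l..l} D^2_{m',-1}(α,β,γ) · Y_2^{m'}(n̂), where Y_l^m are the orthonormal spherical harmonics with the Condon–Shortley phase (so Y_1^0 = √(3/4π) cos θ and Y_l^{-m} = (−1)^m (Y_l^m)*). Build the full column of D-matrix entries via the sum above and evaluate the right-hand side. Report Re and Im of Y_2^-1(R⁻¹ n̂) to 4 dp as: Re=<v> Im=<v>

Re=-0.0797 Im=0.0599

Need the full column D^2_{m',-1} for m'=−2..2 at α=1.8993, β=2.0267, γ=1.3359.
cos(β/2)=0.529021, sin(β/2)=0.848609
d^2_{-2,-1}: single k=1 term ⇒ +0.251279;  D = +0.102946-0.229223i
d^2_{-1,-1}: k∈[0..1] ⇒ +0.078323 -0.604619 = -0.526296;  D = +0.523992+0.049193i
d^2_{0,-1}: k∈[0..1] ⇒ -0.307752 +0.791901 = +0.484149;  D = +0.112682+0.470853i
d^2_{1,-1}: k∈[0..1] ⇒ +0.604619 -0.518597 = +0.086022;  D = +0.072727-0.045941i
d^2_{2,-1}: single k=0 term ⇒ -0.646585;  D = +0.503217+0.406011i
Y_2^{m'}(θ=1.1461,φ=3.4074) and Σ D·Y over m':
  (+0.1029-0.2292i)·(+0.2764-0.1626i)  (+0.5240+0.0492i)·(-0.2799+0.0762i)  (+0.1127+0.4709i)·(-0.1547+0.0000i)  (+0.0727-0.0459i)·(+0.2799+0.0762i)  (+0.5032+0.4060i)·(+0.2764+0.1626i)
Y_2^-1(R⁻¹ n̂) = -0.079681+0.059917i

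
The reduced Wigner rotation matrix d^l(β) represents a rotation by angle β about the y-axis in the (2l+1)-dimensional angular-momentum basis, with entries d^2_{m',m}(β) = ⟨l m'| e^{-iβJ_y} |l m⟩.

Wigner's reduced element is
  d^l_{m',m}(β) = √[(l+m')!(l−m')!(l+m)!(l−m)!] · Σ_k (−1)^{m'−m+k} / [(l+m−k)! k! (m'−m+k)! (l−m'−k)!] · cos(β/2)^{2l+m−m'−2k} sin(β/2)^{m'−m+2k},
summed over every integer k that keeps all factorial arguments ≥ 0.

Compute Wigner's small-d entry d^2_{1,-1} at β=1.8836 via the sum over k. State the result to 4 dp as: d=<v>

d^2_{1,-1}(β=1.8836) via Wigner's sum:
c=cos(1.8836/2)=0.588333, s=sin(1.8836/2)=0.808618; N=√[6·1·1·6]=6.000000
Admissible k: 0..1 (factorial args all ≥0)
  k=0: (−1)^2·6.0000/(2)·0.5883^2·0.8086^2 = +0.678978
  k=1: (−1)^3·6.0000/(6)·0.5883^0·0.8086^4 = -0.427538
d^2_{1,-1}(1.8836) = +0.678978 -0.427538 = +0.251440

d=0.2514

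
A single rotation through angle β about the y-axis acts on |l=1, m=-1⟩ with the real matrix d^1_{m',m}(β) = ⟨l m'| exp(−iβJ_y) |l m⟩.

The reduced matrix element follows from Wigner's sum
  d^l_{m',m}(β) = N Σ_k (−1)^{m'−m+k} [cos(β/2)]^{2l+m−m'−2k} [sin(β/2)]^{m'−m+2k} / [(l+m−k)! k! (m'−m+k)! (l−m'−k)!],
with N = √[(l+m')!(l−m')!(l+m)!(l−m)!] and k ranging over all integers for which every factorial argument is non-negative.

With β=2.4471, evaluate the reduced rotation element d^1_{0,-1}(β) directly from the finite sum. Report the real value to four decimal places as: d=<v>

d^1_{0,-1}(β=2.4471) via Wigner's sum:
Half-angle: c=0.340310, s=0.940313. N=√(1·1·1·2)=1.414214
k: max(0,(-1)−(0))=0 … min(1+(-1),1−(0))=0
  k=0: (−1)^1·1.4142/(1)·0.3403^1·0.9403^1 = -0.452545
d^1_{0,-1}(2.4471) = -0.452545

d=-0.4525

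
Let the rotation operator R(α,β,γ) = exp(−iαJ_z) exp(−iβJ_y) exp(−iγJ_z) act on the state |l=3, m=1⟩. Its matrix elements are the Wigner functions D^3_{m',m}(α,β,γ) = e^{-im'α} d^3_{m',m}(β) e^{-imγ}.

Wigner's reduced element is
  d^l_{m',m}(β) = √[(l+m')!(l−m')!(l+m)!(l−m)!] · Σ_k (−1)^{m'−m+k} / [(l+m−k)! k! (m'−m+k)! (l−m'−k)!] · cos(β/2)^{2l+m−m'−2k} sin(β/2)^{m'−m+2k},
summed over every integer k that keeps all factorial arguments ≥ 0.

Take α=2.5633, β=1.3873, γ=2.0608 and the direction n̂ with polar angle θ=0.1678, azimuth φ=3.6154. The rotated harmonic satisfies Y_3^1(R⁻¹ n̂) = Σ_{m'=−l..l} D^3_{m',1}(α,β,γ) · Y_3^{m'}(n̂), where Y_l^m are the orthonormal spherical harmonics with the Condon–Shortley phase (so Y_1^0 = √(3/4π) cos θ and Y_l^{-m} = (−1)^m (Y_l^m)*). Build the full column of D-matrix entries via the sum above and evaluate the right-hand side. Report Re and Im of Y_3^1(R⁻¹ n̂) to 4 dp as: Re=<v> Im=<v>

Re=0.1228 Im=0.1647

Need the full column D^3_{m',1} for m'=−3..3 at α=2.5633, β=1.3873, γ=2.0608.
cos(β/2)=0.768918, sin(β/2)=0.639348
d^3_{-3,1}: single k=4 term ⇒ +0.382608;  D = +0.303640-0.232792i
d^3_{-2,1}: k∈[3..4] ⇒ +0.751417 -0.259756 = +0.491661;  D = -0.490249+0.037229i
d^3_{-1,1}: k∈[2..4] ⇒ +0.857324 -0.790312 +0.068300 = +0.135312;  D = +0.118585+0.065169i
d^3_{0,1}: k∈[1..3] ⇒ +0.595287 -1.234705 +0.284549 = -0.354868;  D = +0.167011+0.313111i
d^3_{1,1}: k∈[0..2] ⇒ +0.206671 -1.143098 +0.592734 = -0.343694;  D = +0.030305-0.342355i
d^3_{2,1}: k∈[0..1] ⇒ -0.543421 +0.751417 = +0.207997;  D = +0.128605-0.163473i
d^3_{3,1}: single k=0 term ⇒ +0.553400;  D = -0.524267+0.177189i
Y_3^{m'}(θ=0.1678,φ=3.6154) and Σ D·Y over m':
  (+0.3036-0.2328i)·(-0.0003+0.0019i)  (-0.4902+0.0372i)·(+0.0164-0.0228i)  (+0.1186+0.0652i)·(-0.1854+0.0951i)  (+0.1670+0.3131i)·(+0.6846+0.0000i)  (+0.0303-0.3424i)·(+0.1854+0.0951i)  (+0.1286-0.1635i)·(+0.0164+0.0228i)  (-0.5243+0.1772i)·(+0.0003+0.0019i)
Y_3^1(R⁻¹ n̂) = +0.122829+0.164683i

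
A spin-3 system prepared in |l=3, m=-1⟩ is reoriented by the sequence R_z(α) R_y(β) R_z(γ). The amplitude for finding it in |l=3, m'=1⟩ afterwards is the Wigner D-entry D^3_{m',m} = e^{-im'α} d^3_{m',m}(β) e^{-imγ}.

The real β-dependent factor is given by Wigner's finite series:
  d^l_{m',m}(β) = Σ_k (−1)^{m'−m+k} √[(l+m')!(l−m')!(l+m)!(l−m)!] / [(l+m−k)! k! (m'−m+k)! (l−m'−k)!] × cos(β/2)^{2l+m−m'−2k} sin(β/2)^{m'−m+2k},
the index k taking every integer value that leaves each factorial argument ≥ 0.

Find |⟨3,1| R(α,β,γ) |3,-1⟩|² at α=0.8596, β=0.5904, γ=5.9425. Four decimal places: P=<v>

P=0.1396

Split into d^3_{1,-1}(β=0.5904) × two z-phases.
c=cos(0.5904/2)=0.956744, s=sin(0.5904/2)=0.290931; N=√[24·2·2·24]=48.000000
k: max(0,(-1)−(1))=0 … min(3+(-1),3−(1))=2
  k=0: (−1)^2·48.0000/(8)·0.9567^4·0.2909^2 = +0.425515
  k=1: (−1)^3·48.0000/(6)·0.9567^2·0.2909^4 = -0.052462
  k=2: (−1)^4·48.0000/(48)·0.9567^0·0.2909^6 = +0.000606
d^3_{1,-1}(0.5904) = +0.425515 -0.052462 +0.000606 = +0.373660
|D^3_{1,-1}|² = |d^3_{1,-1}(β)|² = (+0.373660)² = 0.139621 (the z-rotation phases have unit modulus)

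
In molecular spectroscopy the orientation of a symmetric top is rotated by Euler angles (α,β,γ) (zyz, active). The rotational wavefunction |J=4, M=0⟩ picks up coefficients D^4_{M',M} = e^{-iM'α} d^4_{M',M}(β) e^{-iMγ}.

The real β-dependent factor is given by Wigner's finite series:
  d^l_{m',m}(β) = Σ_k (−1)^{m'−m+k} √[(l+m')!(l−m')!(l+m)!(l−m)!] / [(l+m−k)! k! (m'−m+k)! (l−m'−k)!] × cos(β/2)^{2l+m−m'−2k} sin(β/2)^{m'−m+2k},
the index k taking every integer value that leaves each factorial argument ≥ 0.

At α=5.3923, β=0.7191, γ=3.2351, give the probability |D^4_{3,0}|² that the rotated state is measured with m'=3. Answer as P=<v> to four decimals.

P=0.1012

First d^4_{3,0}(β=0.7191), then the phase factors e^{-i(3)α} and e^{-i(0)γ}:
c=cos(0.7191/2)=0.936055, s=sin(0.7191/2)=0.351853; N=√[5040·1·24·24]=1703.830978
Admissible k: 0..1 (factorial args all ≥0)
  k=0: (−1)^3·1703.8310/(144)·0.9361^5·0.3519^3 = -0.370387
  k=1: (−1)^4·1703.8310/(144)·0.9361^3·0.3519^5 = +0.052333
d^4_{3,0}(0.7191) = -0.370387 +0.052333 = -0.318054
|D^4_{3,0}|² = |d^4_{3,0}(β)|² = (-0.318054)² = 0.101158 (the z-rotation phases have unit modulus)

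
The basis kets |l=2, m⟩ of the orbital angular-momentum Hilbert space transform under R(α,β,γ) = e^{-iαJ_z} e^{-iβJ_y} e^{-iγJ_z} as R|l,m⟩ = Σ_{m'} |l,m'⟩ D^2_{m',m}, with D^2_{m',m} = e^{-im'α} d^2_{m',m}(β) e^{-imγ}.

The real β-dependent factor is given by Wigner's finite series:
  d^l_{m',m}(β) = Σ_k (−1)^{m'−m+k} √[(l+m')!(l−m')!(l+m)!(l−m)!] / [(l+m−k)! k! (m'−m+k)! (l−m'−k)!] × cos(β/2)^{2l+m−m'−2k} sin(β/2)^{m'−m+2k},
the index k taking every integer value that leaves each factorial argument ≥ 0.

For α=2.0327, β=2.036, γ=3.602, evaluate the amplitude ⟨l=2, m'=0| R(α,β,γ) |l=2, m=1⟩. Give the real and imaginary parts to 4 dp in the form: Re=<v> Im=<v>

D^2_{0,1}(2.0327,2.036,3.602) = e^{-i·0·2.0327}·d^2_{0,1}(2.036)·e^{-i·1·3.602}. Compute d first:
Half-angle: c=0.525069, s=0.851060. N=√(2·2·6·1)=4.898979
Admissible k: 1..2 (factorial args all ≥0)
  k=1: (−1)^0·4.8990/(2)·0.5251^3·0.8511^1 = +0.301776
  k=2: (−1)^1·4.8990/(2)·0.5251^1·0.8511^3 = -0.792815
d^2_{0,1}(2.036) = +0.301776 -0.792815 = -0.491039
Phases: e^{-i·(0)·2.0327}=+1.000000+0.000000i, e^{-i·(1)·3.602}=-0.895872+0.444313i ⇒ D=+0.439908-0.218175i

Re=0.4399 Im=-0.2182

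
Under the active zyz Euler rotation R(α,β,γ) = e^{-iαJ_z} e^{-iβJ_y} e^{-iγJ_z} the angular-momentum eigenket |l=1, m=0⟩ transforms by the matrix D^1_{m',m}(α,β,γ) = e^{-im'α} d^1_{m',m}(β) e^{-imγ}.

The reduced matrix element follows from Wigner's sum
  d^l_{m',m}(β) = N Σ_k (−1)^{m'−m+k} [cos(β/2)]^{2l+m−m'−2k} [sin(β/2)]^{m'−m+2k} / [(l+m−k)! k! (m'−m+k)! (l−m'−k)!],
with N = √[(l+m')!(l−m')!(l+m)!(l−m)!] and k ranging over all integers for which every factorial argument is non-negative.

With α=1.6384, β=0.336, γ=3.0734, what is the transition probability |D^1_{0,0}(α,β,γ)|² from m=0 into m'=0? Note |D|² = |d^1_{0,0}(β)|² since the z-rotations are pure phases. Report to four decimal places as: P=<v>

P=0.8913

D^1_{0,0}(1.6384,0.336,3.0734) = e^{-i·0·1.6384}·d^1_{0,0}(0.336)·e^{-i·0·3.0734}. Compute d first:
c=cos(0.336/2)=0.985921, s=sin(0.336/2)=0.167211; N=√[1·1·1·1]=1.000000
k∈{0,1} keeps every argument non-negative
  k=0: (−1)^0·1.0000/(1)·0.9859^2·0.1672^0 = +0.972041
  k=1: (−1)^1·1.0000/(1)·0.9859^0·0.1672^2 = -0.027959
d^1_{0,0}(0.336) = +0.972041 -0.027959 = +0.944081
|D^1_{0,0}|² = |d^1_{0,0}(β)|² = (+0.944081)² = 0.891289 (the z-rotation phases have unit modulus)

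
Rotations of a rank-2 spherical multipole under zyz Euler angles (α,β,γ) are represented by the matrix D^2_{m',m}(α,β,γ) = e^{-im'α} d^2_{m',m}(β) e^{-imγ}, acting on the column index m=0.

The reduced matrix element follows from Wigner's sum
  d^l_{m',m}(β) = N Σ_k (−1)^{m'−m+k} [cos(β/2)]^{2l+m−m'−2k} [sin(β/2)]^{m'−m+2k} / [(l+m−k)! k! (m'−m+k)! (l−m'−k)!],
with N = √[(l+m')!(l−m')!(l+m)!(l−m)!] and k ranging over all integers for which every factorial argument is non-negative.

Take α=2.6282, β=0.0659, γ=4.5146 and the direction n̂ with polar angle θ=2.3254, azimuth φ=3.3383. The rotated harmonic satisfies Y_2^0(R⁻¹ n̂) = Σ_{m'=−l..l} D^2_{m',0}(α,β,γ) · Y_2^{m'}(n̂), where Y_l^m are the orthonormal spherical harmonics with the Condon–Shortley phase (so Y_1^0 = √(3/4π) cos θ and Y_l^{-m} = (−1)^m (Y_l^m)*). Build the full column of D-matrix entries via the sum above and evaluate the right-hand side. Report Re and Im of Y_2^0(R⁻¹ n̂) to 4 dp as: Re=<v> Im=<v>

Need the full column D^2_{m',0} for m'=−2..2 at α=2.6282, β=0.0659, γ=4.5146.
cos(β/2)=0.999457, sin(β/2)=0.032944
d^2_{-2,0}: single k=2 term ⇒ +0.002656;  D = +0.001374-0.002272i
d^2_{-1,0}: k∈[1..2] ⇒ +0.080565 -0.000088 = +0.080477;  D = -0.070102+0.039525i
d^2_{0,0}: k∈[0..2] ⇒ +0.997831 -0.004337 +0.000001 = +0.993495;  D = +0.993495+0.000000i
d^2_{1,0}: k∈[0..1] ⇒ -0.080565 +0.000088 = -0.080477;  D = +0.070102+0.039525i
d^2_{2,0}: single k=0 term ⇒ +0.002656;  D = +0.001374+0.002272i
Y_2^{m'}(θ=2.3254,φ=3.3383) and Σ D·Y over m':
  (+0.0014-0.0023i)·(+0.1894-0.0786i)  (-0.0701+0.0395i)·(+0.3781-0.0754i)  (+0.9935+0.0000i)·(+0.1286+0.0000i)  (+0.0701+0.0395i)·(-0.3781-0.0754i)  (+0.0014+0.0023i)·(+0.1894+0.0786i)
Y_2^0(R⁻¹ n̂) = +0.080848+0.000000i

Re=0.0808 Im=0.0000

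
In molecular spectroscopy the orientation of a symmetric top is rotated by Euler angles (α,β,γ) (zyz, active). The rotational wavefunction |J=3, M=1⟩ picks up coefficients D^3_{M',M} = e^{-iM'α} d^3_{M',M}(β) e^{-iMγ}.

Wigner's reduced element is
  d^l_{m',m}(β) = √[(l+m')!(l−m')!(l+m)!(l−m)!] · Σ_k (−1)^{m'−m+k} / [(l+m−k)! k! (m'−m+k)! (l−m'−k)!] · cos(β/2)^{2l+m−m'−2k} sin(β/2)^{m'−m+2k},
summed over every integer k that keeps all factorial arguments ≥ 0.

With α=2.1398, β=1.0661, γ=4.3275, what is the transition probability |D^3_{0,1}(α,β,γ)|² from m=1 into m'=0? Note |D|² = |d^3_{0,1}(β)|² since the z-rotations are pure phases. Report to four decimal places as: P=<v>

Split into d^3_{0,1}(β=1.0661) × two z-phases.
Half-angle: c=0.861261, s=0.508163. N=√(6·6·24·2)=41.569219
The bounds max(0,m−m')=1 and min(l+m,l−m')=3 give 3 terms
  k=1: (−1)^0·41.5692/(12)·0.8613^5·0.5082^1 = +0.834195
  k=2: (−1)^1·41.5692/(4)·0.8613^3·0.5082^3 = -0.871213
  k=3: (−1)^2·41.5692/(12)·0.8613^1·0.5082^5 = +0.101097
d^3_{0,1}(1.0661) = +0.834195 -0.871213 +0.101097 = +0.064079
|D^3_{0,1}|² = |d^3_{0,1}(β)|² = (+0.064079)² = 0.004106 (the z-rotation phases have unit modulus)

P=0.0041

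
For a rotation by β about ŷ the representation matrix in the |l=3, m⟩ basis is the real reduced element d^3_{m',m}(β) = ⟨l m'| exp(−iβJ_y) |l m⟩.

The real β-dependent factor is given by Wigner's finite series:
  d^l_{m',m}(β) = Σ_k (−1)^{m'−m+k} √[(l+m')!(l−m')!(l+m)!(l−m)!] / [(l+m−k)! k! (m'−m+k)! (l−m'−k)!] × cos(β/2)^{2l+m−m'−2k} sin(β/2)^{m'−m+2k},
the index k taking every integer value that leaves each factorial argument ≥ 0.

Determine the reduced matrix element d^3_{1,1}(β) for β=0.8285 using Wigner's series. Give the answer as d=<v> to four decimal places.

d^3_{1,1}(β=0.8285) via Wigner's sum:
c=cos(0.8285/2)=0.915418, s=sin(0.8285/2)=0.402503; N=√[24·2·24·2]=48.000000
Admissible k: 0..2 (factorial args all ≥0)
  k=0: (−1)^0·48.0000/(48)·0.9154^6·0.4025^0 = +0.588461
  k=1: (−1)^1·48.0000/(6)·0.9154^4·0.4025^2 = -0.910139
  k=2: (−1)^2·48.0000/(8)·0.9154^2·0.4025^4 = +0.131968
d^3_{1,1}(0.8285) = +0.588461 -0.910139 +0.131968 = -0.189710

d=-0.1897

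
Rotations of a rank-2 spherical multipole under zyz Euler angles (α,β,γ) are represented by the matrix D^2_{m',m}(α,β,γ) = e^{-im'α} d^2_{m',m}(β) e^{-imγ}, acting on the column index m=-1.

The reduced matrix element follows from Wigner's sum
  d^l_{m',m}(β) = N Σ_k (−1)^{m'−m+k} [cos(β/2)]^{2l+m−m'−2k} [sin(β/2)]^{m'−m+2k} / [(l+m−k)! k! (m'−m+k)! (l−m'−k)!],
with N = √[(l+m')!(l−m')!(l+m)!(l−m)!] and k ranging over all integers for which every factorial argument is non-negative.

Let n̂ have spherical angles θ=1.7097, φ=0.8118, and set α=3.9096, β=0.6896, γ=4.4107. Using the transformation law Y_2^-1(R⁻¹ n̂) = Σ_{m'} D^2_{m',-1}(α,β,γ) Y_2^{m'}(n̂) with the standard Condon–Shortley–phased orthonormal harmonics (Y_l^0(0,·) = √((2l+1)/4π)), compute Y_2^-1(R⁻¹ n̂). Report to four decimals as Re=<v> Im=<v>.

Re=-0.1377 Im=-0.3594

Need the full column D^2_{m',-1} for m'=−2..2 at α=3.9096, β=0.6896, γ=4.4107.
cos(β/2)=0.941143, sin(β/2)=0.338008
d^2_{-2,-1}: single k=1 term ⇒ +0.563540;  D = +0.531940-0.186057i
d^2_{-1,-1}: k∈[0..1] ⇒ +0.784554 -0.303590 = +0.480963;  D = -0.216242+0.429611i
d^2_{0,-1}: k∈[0..1] ⇒ -0.690192 +0.089025 = -0.601167;  D = +0.178627+0.574016i
d^2_{1,-1}: k∈[0..1] ⇒ +0.303590 -0.013053 = +0.290537;  D = +0.254817+0.139571i
d^2_{2,-1}: single k=0 term ⇒ -0.072689;  D = +0.070115-0.019172i
Y_2^{m'}(θ=1.7097,φ=0.8118) and Σ D·Y over m':
  (+0.5319-0.1861i)·(-0.0200-0.3783i)  (-0.2162+0.4296i)·(-0.0729+0.0769i)  (+0.1786+0.5740i)·(-0.2973+0.0000i)  (+0.2548+0.1396i)·(+0.0729+0.0769i)  (+0.0701-0.0192i)·(-0.0200+0.3783i)
Y_2^-1(R⁻¹ n̂) = -0.137680-0.359431i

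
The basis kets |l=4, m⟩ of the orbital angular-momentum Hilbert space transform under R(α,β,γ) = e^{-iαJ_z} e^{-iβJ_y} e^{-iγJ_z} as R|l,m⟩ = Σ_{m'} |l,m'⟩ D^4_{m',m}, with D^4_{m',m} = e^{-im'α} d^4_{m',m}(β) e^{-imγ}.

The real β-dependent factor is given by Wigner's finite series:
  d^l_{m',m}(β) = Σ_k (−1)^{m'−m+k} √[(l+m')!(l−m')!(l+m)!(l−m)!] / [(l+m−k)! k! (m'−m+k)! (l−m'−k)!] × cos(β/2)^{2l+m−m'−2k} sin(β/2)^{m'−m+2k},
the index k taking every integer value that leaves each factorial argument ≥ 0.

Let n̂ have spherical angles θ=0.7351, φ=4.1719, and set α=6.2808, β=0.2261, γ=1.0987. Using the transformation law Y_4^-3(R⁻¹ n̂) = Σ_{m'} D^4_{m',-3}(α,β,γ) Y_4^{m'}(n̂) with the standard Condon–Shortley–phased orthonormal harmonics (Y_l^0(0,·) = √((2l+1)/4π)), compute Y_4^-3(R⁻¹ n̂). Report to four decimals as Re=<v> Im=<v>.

Re=-0.2675 Im=-0.2405

Need the full column D^4_{m',-3} for m'=−4..4 at α=6.2808, β=0.2261, γ=1.0987.
cos(β/2)=0.993617, sin(β/2)=0.112809
d^4_{-4,-3}: single k=1 term ⇒ +0.305086;  D = -0.301886-0.044072i
d^4_{-3,-3}: k∈[0..1] ⇒ +0.950060 -0.085724 = +0.864336;  D = -0.854969-0.126901i
d^4_{-2,-3}: k∈[0..1] ⇒ -0.403591 +0.015607 = -0.387984;  D = +0.383642+0.057879i
d^4_{-1,-3}: k∈[0..1] ⇒ +0.097202 -0.002088 = +0.095113;  D = -0.094015-0.014413i
d^4_{0,-3}: k∈[0..1] ⇒ -0.016451 +0.000212 = -0.016239;  D = +0.016046+0.002499i
d^4_{1,-3}: k∈[0..1] ⇒ +0.002088 -0.000016 = +0.002072;  D = -0.002047-0.000324i
d^4_{2,-3}: k∈[0..1] ⇒ -0.000201 +0.000001 = -0.000200;  D = +0.000198+0.000032i
d^4_{3,-3}: k∈[0..1] ⇒ +0.000014 -0.000000 = +0.000014;  D = -0.000014-0.000002i
d^4_{4,-3}: single k=0 term ⇒ -0.000001;  D = +0.000001+0.000000i
Y_4^{m'}(θ=0.7351,φ=4.1719) and Σ D·Y over m':
  (-0.3019-0.0441i)·(-0.0499+0.0743i)  (-0.8550-0.1269i)·(+0.2797+0.0142i)  (+0.3836+0.0579i)·(-0.2019-0.3786i)  (-0.0940-0.0144i)·(-0.1031+0.1718i)  (+0.0160+0.0025i)·(-0.3079+0.0000i)  (-0.0020-0.0003i)·(+0.1031+0.1718i)  (+0.0002+0.0000i)·(-0.2019+0.3786i)  (-0.0000-0.0000i)·(-0.2797+0.0142i)  (+0.0000+0.0000i)·(-0.0499-0.0743i)
Y_4^-3(R⁻¹ n̂) = -0.267504-0.240549i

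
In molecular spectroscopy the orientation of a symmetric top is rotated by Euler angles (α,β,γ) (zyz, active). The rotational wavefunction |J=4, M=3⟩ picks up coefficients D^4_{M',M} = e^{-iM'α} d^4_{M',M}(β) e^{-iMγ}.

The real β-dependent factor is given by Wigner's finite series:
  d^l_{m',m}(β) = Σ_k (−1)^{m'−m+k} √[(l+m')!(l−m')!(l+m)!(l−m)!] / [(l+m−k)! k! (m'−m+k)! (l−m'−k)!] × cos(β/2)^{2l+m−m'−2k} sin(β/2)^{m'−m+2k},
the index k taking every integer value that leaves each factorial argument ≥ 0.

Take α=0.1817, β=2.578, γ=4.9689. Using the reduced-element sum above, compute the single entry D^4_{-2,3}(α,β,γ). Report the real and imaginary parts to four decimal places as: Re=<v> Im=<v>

Re=0.2322 Im=0.5399

D^4_{-2,3}(0.1817,2.578,4.9689) = e^{-i·-2·0.1817}·d^4_{-2,3}(2.578)·e^{-i·3·4.9689}. Compute d first:
Half-angle: c=0.278082, s=0.960557. N=√(2·720·5040·1)=2693.993318
k: max(0,(3)−(-2))=5 … min(4+(3),4−(-2))=6
  k=5: (−1)^0·2693.9933/(240)·0.2781^3·0.9606^5 = +0.197387
  k=6: (−1)^1·2693.9933/(720)·0.2781^1·0.9606^7 = -0.785054
d^4_{-2,3}(2.578) = +0.197387 -0.785054 = -0.587667
Attach z-rotation phases: D = e^{-i(-2)(0.1817)}·(-0.587667)·e^{-i(3)(4.9689)} = +0.232164+0.539864i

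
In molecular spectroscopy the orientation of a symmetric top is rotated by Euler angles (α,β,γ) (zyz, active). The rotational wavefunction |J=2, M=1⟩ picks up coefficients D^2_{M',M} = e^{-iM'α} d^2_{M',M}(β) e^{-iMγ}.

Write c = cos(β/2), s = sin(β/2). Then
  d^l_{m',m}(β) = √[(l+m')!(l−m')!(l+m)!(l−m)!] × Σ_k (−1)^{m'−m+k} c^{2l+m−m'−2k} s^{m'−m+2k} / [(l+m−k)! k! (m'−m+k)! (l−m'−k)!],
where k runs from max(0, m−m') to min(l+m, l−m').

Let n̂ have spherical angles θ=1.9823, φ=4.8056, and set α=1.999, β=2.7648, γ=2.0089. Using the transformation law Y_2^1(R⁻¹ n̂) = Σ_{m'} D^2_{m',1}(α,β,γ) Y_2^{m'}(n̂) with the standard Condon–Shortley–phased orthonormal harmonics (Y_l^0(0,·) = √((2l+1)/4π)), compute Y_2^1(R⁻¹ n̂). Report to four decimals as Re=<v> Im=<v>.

Need the full column D^2_{m',1} for m'=−2..2 at α=1.999, β=2.7648, γ=2.0089.
cos(β/2)=0.187284, sin(β/2)=0.982306
d^2_{-2,1}: single k=3 term ⇒ +0.355034;  D = -0.144219+0.324423i
d^2_{-1,1}: k∈[2..3] ⇒ +0.101535 -0.931080 = -0.829545;  D = -0.829504+0.008212i
d^2_{0,1}: k∈[1..2] ⇒ +0.015806 -0.434827 = -0.419021;  D = +0.177758+0.379447i
d^2_{1,1}: k∈[0..1] ⇒ +0.001230 -0.101535 = -0.100305;  D = +0.064962-0.076426i
d^2_{2,1}: single k=0 term ⇒ -0.012906;  D = -0.012416-0.003520i
Y_2^{m'}(θ=1.9823,φ=4.8056) and Σ D·Y over m':
  (-0.1442+0.3244i)·(-0.3189+0.0601i)  (-0.8295+0.0082i)·(-0.0264-0.2820i)  (+0.1778+0.3794i)·(-0.1640+0.0000i)  (+0.0650-0.0764i)·(+0.0264-0.2820i)  (-0.0124-0.0035i)·(-0.3189-0.0601i)
Y_2^1(R⁻¹ n̂) = +0.005410+0.040877i

Re=0.0054 Im=0.0409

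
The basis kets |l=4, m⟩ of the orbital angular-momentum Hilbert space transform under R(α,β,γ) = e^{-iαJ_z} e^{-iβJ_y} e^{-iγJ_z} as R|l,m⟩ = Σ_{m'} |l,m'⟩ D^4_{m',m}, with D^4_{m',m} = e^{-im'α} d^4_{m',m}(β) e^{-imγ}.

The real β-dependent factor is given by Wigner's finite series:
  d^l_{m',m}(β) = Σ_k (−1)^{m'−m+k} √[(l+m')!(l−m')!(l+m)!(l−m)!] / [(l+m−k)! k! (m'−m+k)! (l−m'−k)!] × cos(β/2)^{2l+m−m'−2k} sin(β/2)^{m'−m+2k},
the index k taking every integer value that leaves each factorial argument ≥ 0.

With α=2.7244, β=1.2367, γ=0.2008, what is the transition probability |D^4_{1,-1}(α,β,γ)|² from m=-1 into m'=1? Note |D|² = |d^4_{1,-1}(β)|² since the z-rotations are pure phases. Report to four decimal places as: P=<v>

First d^4_{1,-1}(β=1.2367), then the phase factors e^{-i(1)α} and e^{-i(-1)γ}:
c=cos(1.2367/2)=0.814836, s=sin(1.2367/2)=0.579691; N=√[120·6·6·120]=720.000000
Admissible k: 0..3 (factorial args all ≥0)
  k=0: (−1)^2·720.0000/(72)·0.8148^6·0.5797^2 = +0.983593
  k=1: (−1)^3·720.0000/(24)·0.8148^4·0.5797^4 = -1.493447
  k=2: (−1)^4·720.0000/(48)·0.8148^2·0.5797^6 = +0.377932
  k=3: (−1)^5·720.0000/(720)·0.8148^0·0.5797^8 = -0.012752
d^4_{1,-1}(1.2367) = +0.983593 -1.493447 +0.377932 -0.012752 = -0.144675
|D^4_{1,-1}|² = |d^4_{1,-1}(β)|² = (-0.144675)² = 0.020931 (the z-rotation phases have unit modulus)

P=0.0209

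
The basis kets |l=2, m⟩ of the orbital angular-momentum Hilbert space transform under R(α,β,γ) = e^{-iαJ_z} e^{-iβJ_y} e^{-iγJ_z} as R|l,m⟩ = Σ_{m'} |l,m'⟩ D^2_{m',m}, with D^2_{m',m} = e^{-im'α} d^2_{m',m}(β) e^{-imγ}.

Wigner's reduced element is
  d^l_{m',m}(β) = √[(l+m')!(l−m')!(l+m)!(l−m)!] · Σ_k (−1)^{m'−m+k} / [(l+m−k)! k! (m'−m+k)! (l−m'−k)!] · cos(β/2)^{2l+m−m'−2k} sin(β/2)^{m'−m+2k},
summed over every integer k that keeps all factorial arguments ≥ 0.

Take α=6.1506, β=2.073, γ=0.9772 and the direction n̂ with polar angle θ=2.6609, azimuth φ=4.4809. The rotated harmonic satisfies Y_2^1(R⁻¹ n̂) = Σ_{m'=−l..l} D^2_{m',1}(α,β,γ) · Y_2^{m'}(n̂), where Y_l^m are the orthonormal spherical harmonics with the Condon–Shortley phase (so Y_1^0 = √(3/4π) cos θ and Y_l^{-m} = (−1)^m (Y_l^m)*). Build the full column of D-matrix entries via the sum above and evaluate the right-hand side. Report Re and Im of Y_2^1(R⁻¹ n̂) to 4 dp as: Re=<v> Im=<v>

Re=-0.0196 Im=0.2749

Need the full column D^2_{m',1} for m'=−2..2 at α=6.1506, β=2.073, γ=0.9772.
cos(β/2)=0.509236, sin(β/2)=0.860627
d^2_{-2,1}: single k=3 term ⇒ +0.649223;  D = +0.209409-0.614523i
d^2_{-1,1}: k∈[2..3] ⇒ +0.576221 -0.548606 = +0.027615;  D = +0.012285-0.024732i
d^2_{0,1}: k∈[1..2] ⇒ +0.278386 -0.795133 = -0.516747;  D = -0.289040+0.428349i
d^2_{1,1}: k∈[0..1] ⇒ +0.067247 -0.576221 = -0.508973;  D = -0.337968+0.380567i
d^2_{2,1}: single k=0 term ⇒ -0.227301;  D = -0.172075+0.148512i
Y_2^{m'}(θ=2.6609,φ=4.4809) and Σ D·Y over m':
  (+0.2094-0.6145i)·(-0.0739-0.0369i)  (+0.0123-0.0247i)·(+0.0727-0.3083i)  (-0.2890+0.4283i)·(+0.4285+0.0000i)  (-0.3380+0.3806i)·(-0.0727-0.3083i)  (-0.1721+0.1485i)·(-0.0739+0.0369i)
Y_2^1(R⁻¹ n̂) = -0.019600+0.274858i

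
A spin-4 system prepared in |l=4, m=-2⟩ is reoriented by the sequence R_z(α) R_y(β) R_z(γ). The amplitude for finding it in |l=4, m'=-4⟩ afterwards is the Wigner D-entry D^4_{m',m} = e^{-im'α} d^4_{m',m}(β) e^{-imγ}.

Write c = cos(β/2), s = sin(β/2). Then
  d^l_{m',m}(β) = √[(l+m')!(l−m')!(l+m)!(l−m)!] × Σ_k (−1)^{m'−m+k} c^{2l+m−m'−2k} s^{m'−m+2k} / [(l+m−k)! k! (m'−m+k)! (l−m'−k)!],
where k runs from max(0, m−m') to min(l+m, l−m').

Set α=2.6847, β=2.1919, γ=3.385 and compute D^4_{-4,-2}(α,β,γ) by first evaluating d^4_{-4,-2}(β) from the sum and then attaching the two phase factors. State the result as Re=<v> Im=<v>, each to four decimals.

Split into d^4_{-4,-2}(β=2.1919) × two z-phases.
Half-angle: c=0.457202, s=0.889363. N=√(1·40320·2·720)=7619.763776
k∈{2} keeps every argument non-negative
  k=2: (−1)^0·7619.7638/(1440)·0.4572^6·0.8894^2 = +0.038228
d^4_{-4,-2}(2.1919) = +0.038228
D = (-0.253962-0.967214i)·(+0.038228)·(+0.883827+0.467813i) = +0.008717-0.037221i

Re=0.0087 Im=-0.0372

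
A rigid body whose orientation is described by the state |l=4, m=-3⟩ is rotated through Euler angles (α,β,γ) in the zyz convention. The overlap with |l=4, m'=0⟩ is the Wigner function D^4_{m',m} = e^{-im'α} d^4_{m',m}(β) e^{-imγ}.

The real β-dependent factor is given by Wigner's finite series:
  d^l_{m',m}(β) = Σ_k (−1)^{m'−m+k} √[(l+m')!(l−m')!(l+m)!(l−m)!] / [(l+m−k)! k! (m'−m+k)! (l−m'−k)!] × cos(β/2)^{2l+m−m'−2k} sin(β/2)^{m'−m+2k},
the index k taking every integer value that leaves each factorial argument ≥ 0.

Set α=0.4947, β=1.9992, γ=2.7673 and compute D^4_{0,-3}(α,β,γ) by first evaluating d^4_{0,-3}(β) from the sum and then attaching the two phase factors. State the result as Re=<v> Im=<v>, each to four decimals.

First d^4_{0,-3}(β=1.9992), then the phase factors e^{-i(0)α} and e^{-i(-3)γ}:
With c≡cos(β/2)=0.540639 and s≡sin(β/2)=0.841255, N=[24·24·1·5040]^{1/2}=1703.830978
k: max(0,(-3)−(0))=0 … min(4+(-3),4−(0))=1
  k=0: (−1)^3·1703.8310/(144)·0.5406^5·0.8413^3 = -0.325374
  k=1: (−1)^4·1703.8310/(144)·0.5406^3·0.8413^5 = +0.787814
d^4_{0,-3}(1.9992) = -0.325374 +0.787814 = +0.462440
Attach z-rotation phases: D = e^{-i(0)(0.4947)}·(+0.462440)·e^{-i(-3)(2.7673)} = -0.200278+0.416820i

Re=-0.2003 Im=0.4168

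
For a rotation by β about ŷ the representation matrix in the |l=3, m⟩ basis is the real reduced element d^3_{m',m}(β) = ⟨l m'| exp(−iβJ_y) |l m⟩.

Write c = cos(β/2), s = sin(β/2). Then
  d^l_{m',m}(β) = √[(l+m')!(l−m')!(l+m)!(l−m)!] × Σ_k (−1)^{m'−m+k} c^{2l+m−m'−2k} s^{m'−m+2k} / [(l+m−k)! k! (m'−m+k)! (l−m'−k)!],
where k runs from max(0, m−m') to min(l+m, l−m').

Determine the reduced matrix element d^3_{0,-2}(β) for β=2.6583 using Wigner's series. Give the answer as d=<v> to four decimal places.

d=-0.2618

d^3_{0,-2}(β=2.6583) via Wigner's sum:
Half-angle: c=0.239301, s=0.970945. N=√(6·6·1·120)=65.726707
k∈{0,1} keeps every argument non-negative
  k=0: (−1)^2·65.7267/(12)·0.2393^4·0.9709^2 = +0.016933
  k=1: (−1)^3·65.7267/(12)·0.2393^2·0.9709^4 = -0.278760
d^3_{0,-2}(2.6583) = +0.016933 -0.278760 = -0.261827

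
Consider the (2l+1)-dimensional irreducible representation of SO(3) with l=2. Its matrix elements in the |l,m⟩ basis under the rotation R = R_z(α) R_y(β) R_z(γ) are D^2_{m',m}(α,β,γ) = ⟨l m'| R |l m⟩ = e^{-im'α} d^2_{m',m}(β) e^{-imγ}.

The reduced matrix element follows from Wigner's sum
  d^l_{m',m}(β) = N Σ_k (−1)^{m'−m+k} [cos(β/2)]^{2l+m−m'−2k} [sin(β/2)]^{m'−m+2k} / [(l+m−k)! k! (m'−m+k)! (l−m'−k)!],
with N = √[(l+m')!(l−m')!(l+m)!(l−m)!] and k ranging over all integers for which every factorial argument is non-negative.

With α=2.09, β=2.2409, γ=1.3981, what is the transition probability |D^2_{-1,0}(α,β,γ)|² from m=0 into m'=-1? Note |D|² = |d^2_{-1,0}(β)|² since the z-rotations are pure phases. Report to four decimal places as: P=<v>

Split into d^2_{-1,0}(β=2.2409) × two z-phases.
With c≡cos(β/2)=0.435277 and s≡sin(β/2)=0.900296, N=[1·6·2·2]^{1/2}=4.898979
The bounds max(0,m−m')=1 and min(l+m,l−m')=2 give 2 terms
  k=1: (−1)^0·4.8990/(2)·0.4353^3·0.9003^1 = +0.181869
  k=2: (−1)^1·4.8990/(2)·0.4353^1·0.9003^3 = -0.778033
d^2_{-1,0}(2.2409) = +0.181869 -0.778033 = -0.596164
|D^2_{-1,0}|² = |d^2_{-1,0}(β)|² = (-0.596164)² = 0.355412 (the z-rotation phases have unit modulus)

P=0.3554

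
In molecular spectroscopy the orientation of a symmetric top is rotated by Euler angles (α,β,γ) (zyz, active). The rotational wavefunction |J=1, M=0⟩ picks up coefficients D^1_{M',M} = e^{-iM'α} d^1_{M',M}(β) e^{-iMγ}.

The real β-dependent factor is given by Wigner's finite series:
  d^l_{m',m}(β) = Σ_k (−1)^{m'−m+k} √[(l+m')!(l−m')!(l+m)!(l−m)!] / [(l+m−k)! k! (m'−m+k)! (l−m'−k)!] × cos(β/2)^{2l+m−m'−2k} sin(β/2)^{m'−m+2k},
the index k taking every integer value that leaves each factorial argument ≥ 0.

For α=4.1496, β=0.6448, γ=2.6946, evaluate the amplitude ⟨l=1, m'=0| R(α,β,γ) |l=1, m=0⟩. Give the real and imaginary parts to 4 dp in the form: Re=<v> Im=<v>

Re=0.7992 Im=0.0000

First d^1_{0,0}(β=0.6448), then the phase factors e^{-i(0)α} and e^{-i(0)γ}:
Half-angle: c=0.948478, s=0.316844. N=√(1·1·1·1)=1.000000
k: max(0,(0)−(0))=0 … min(1+(0),1−(0))=1
  k=0: (−1)^0·1.0000/(1)·0.9485^2·0.3168^0 = +0.899610
  k=1: (−1)^1·1.0000/(1)·0.9485^0·0.3168^2 = -0.100390
d^1_{0,0}(0.6448) = +0.899610 -0.100390 = +0.799220
D = (+1.000000+0.000000i)·(+0.799220)·(+1.000000+0.000000i) = +0.799220+0.000000i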